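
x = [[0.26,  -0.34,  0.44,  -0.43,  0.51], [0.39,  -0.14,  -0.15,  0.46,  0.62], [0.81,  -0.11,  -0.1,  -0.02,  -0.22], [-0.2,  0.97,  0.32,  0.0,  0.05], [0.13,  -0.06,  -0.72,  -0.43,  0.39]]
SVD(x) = [[-0.34,0.77,-0.19,0.45,0.24], [-0.41,0.38,0.09,-0.65,-0.51], [-0.36,-0.2,-0.41,-0.46,0.67], [0.64,0.46,0.28,-0.39,0.38], [-0.42,-0.11,0.84,0.07,0.3]] @ diag([1.3112138756556018, 0.8641914915640065, 0.8496062103244028, 0.7954144510680652, 0.6928754409032631]) @ [[-0.55, 0.65, 0.35, 0.11, -0.37], [0.09, 0.19, 0.61, -0.12, 0.75], [-0.34, 0.37, -0.68, -0.28, 0.46], [-0.53, -0.5, 0.21, -0.65, -0.08], [0.53, 0.39, 0.03, -0.69, -0.29]]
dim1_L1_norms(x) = [1.98, 1.76, 1.26, 1.54, 1.73]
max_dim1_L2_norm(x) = 1.04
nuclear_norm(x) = 4.51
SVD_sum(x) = [[0.25, -0.29, -0.16, -0.05, 0.16], [0.29, -0.35, -0.18, -0.06, 0.19], [0.26, -0.31, -0.16, -0.05, 0.17], [-0.46, 0.55, 0.29, 0.09, -0.31], [0.30, -0.36, -0.19, -0.06, 0.20]] + [[0.06, 0.13, 0.41, -0.08, 0.50], [0.03, 0.06, 0.20, -0.04, 0.25], [-0.02, -0.03, -0.11, 0.02, -0.13], [0.04, 0.08, 0.25, -0.05, 0.30], [-0.01, -0.02, -0.06, 0.01, -0.07]] + [[0.06, -0.06, 0.11, 0.04, -0.07], [-0.03, 0.03, -0.05, -0.02, 0.03], [0.12, -0.13, 0.24, 0.10, -0.16], [-0.08, 0.09, -0.16, -0.06, 0.11], [-0.25, 0.27, -0.49, -0.2, 0.33]] + [[-0.19, -0.18, 0.07, -0.23, -0.03], [0.28, 0.26, -0.11, 0.34, 0.04], [0.20, 0.18, -0.08, 0.24, 0.03], [0.17, 0.15, -0.06, 0.20, 0.03], [-0.03, -0.03, 0.01, -0.04, -0.00]] + [[0.09, 0.06, 0.0, -0.11, -0.05], [-0.19, -0.14, -0.01, 0.24, 0.1], [0.25, 0.18, 0.01, -0.32, -0.14], [0.14, 0.10, 0.01, -0.18, -0.08], [0.11, 0.08, 0.01, -0.15, -0.06]]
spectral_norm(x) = 1.31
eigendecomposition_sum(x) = [[0.18+0.13j, -0.07+0.22j, -0.06+0.14j, -0.14+0.19j, (0.26+0.02j)], [(0.17-0.01j), (0.07+0.17j), 0.03+0.12j, (0.01+0.19j), 0.17-0.12j], [0.12-0.02j, (0.06+0.11j), (0.04+0.08j), 0.03+0.13j, 0.11-0.10j], [(0.11-0.16j), 0.20+0.06j, 0.13+0.05j, (0.17+0.12j), 0.01-0.23j], [0.07+0.21j, (-0.19+0.14j), -0.13+0.08j, -0.23+0.08j, (0.2+0.17j)]] + [[0.18-0.13j,  -0.07-0.22j,  -0.06-0.14j,  (-0.14-0.19j),  0.26-0.02j], [0.17+0.01j,  0.07-0.17j,  0.03-0.12j,  (0.01-0.19j),  0.17+0.12j], [(0.12+0.02j),  0.06-0.11j,  (0.04-0.08j),  0.03-0.13j,  (0.11+0.1j)], [0.11+0.16j,  (0.2-0.06j),  (0.13-0.05j),  0.17-0.12j,  0.01+0.23j], [(0.07-0.21j),  -0.19-0.14j,  -0.13-0.08j,  -0.23-0.08j,  (0.2-0.17j)]] + [[0.18+0.00j, -0.19-0.00j, 0.22-0.00j, (-0.11+0j), (-0.18+0j)], [(-0.13-0j), 0.13+0.00j, -0.15+0.00j, (0.08-0j), 0.13-0.00j], [(0.22+0j), -0.23-0.00j, (0.26-0j), (-0.13+0j), -0.22+0.00j], [(-0.12-0j), (0.12+0j), (-0.14+0j), (0.07-0j), (0.12-0j)], [-0.17-0.00j, 0.18+0.00j, (-0.21+0j), 0.11-0.00j, (0.17-0j)]] + [[-0.14+0.01j, -0.00-0.03j, 0.17-0.00j, -0.02+0.02j, 0.09+0.01j], [(0.08+1.03j), (-0.2+0.02j), (-0.03-1.29j), (0.18+0.15j), (0.07-0.66j)], [(0.18+0.02j), -0.00+0.03j, (-0.22-0.04j), 0.03-0.03j, -0.11-0.03j], [(-0.15-1.16j), (0.23-0.03j), (0.1+1.45j), (-0.21-0.16j), -0.05+0.75j], [(0.08-0.34j), (0.07+0.01j), (-0.12+0.41j), -0.04-0.07j, (-0.09+0.2j)]] + [[-0.14-0.01j, -0.00+0.03j, 0.17+0.00j, (-0.02-0.02j), (0.09-0.01j)], [0.08-1.03j, (-0.2-0.02j), -0.03+1.29j, 0.18-0.15j, 0.07+0.66j], [(0.18-0.02j), -0.00-0.03j, (-0.22+0.04j), 0.03+0.03j, -0.11+0.03j], [-0.15+1.16j, 0.23+0.03j, 0.10-1.45j, -0.21+0.16j, (-0.05-0.75j)], [(0.08+0.34j), (0.07-0.01j), (-0.12-0.41j), -0.04+0.07j, -0.09-0.20j]]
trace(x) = 0.41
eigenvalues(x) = [(0.65+0.67j), (0.65-0.67j), (0.83+0j), (-0.86+0.04j), (-0.86-0.04j)]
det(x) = 0.53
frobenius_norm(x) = 2.07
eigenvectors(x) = [[(-0.42+0.29j), -0.42-0.29j, (-0.49+0j), (-0+0.08j), (-0-0.08j)],  [-0.11+0.40j, -0.11-0.40j, 0.34+0.00j, 0.64+0.03j, 0.64-0.03j],  [-0.04+0.29j, -0.04-0.29j, (-0.58+0j), (0.03-0.11j), 0.03+0.11j],  [0.27+0.36j, 0.27-0.36j, (0.32+0j), -0.72+0.00j, (-0.72-0j)],  [(-0.52+0j), (-0.52-0j), (0.46+0j), -0.20-0.08j, -0.20+0.08j]]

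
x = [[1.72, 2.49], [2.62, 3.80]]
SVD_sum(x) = [[1.72, 2.49],[2.62, 3.8]] + [[0.0, -0.0],[-0.0, 0.0]]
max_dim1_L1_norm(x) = 6.42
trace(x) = 5.52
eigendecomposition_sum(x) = [[0.0, -0.0], [-0.0, 0.00]] + [[1.72, 2.49],  [2.62, 3.8]]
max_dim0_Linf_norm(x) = 3.8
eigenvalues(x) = [0.0, 5.52]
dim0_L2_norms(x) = [3.13, 4.54]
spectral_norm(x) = 5.52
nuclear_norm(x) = 5.52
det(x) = 0.01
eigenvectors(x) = [[-0.82, -0.55], [0.57, -0.84]]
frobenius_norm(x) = 5.52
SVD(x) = [[-0.55, -0.84], [-0.84, 0.55]] @ diag([5.519320167743125, 0.0022104171581312834]) @ [[-0.57, -0.82], [-0.82, 0.57]]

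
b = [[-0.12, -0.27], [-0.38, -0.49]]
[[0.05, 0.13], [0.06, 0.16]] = b@[[0.18, 0.42], [-0.27, -0.65]]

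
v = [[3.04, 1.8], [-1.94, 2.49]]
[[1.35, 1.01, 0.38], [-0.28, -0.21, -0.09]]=v @[[0.35, 0.26, 0.1], [0.16, 0.12, 0.04]]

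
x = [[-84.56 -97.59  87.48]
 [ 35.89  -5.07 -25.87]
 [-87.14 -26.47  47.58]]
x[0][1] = -97.59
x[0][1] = -97.59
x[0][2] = 87.48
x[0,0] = -84.56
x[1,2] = -25.87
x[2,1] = -26.47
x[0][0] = -84.56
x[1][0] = 35.89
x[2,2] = 47.58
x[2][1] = -26.47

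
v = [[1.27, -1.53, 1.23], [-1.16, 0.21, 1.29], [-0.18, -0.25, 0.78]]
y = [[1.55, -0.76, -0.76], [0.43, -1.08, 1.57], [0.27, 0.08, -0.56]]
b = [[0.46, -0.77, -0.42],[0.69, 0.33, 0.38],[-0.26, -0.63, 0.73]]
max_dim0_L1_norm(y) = 2.89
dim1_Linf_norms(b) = [0.77, 0.69, 0.73]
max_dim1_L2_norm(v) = 2.34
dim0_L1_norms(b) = [1.41, 1.73, 1.53]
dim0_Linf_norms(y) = [1.55, 1.08, 1.57]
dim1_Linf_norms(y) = [1.55, 1.57, 0.56]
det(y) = -0.01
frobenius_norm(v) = 3.04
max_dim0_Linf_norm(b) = 0.77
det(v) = -0.01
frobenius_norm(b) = 1.65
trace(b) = 1.52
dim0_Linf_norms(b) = [0.69, 0.77, 0.73]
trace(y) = -0.09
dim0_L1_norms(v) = [2.61, 1.99, 3.3]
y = b @ v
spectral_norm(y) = 2.01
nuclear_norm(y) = 3.94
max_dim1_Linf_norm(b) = 0.77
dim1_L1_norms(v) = [4.03, 2.66, 1.21]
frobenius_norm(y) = 2.79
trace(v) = 2.26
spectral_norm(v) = 2.39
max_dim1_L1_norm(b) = 1.65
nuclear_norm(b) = 2.84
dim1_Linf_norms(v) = [1.53, 1.29, 0.78]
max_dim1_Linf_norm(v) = 1.53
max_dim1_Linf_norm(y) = 1.57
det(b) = 0.83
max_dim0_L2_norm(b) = 1.05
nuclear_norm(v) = 4.27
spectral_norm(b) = 1.05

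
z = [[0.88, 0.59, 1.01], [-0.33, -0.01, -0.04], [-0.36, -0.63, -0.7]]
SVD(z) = [[-0.82, 0.34, 0.45], [0.12, -0.68, 0.73], [0.55, 0.65, 0.52]] @ diag([1.768744468032263, 0.36298245878415286, 0.0973999046215066]) @ [[-0.55,  -0.47,  -0.69],[0.79,  -0.56,  -0.24],[-0.28,  -0.68,  0.68]]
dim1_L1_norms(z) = [2.48, 0.38, 1.69]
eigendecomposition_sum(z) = [[(0.58+0j), (0.09+0j), (0.47+0j)], [-0.35-0.00j, (-0.05+0j), (-0.28-0j)], [(0.01+0j), 0.00+0.00j, (0.01+0j)]] + [[0.15+0.08j,  (0.25+0.13j),  0.27-0.00j],[(0.01+0.14j),  (0.02+0.24j),  (0.12+0.19j)],[-0.18-0.12j,  (-0.32-0.21j),  -0.35-0.03j]] + [[(0.15-0.08j),0.25-0.13j,0.27+0.00j],[0.01-0.14j,(0.02-0.24j),0.12-0.19j],[(-0.18+0.12j),-0.32+0.21j,(-0.35+0.03j)]]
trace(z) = 0.17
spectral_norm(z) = 1.77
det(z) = 0.06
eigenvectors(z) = [[-0.86+0.00j, (0.54-0.05j), (0.54+0.05j)], [0.51+0.00j, (0.28+0.35j), (0.28-0.35j)], [-0.01+0.00j, (-0.71+0j), (-0.71-0j)]]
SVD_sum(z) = [[0.79, 0.69, 1.01], [-0.12, -0.10, -0.15], [-0.53, -0.46, -0.68]] + [[0.10, -0.07, -0.03], [-0.19, 0.14, 0.06], [0.19, -0.13, -0.06]] + [[-0.01, -0.03, 0.03], [-0.02, -0.05, 0.05], [-0.01, -0.03, 0.03]]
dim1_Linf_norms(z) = [1.01, 0.33, 0.7]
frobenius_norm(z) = 1.81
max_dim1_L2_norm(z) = 1.46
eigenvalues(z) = [(0.54+0j), (-0.19+0.29j), (-0.19-0.29j)]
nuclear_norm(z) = 2.23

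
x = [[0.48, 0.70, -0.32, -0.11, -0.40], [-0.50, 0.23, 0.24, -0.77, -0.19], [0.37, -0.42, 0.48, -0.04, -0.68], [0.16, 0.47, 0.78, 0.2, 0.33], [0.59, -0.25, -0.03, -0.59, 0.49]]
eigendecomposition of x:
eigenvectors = [[0.05+0.16j,0.05-0.16j,-0.68+0.00j,(-0.68-0j),(0.07+0j)], [(-0.22-0.44j),-0.22+0.44j,-0.12-0.49j,-0.12+0.49j,0.01+0.00j], [(0.34-0.34j),(0.34+0.34j),(-0.09+0.18j),-0.09-0.18j,(-0.69+0j)], [-0.58+0.00j,(-0.58-0j),(-0.06+0.28j),-0.06-0.28j,(-0.41+0j)], [(-0.02-0.41j),-0.02+0.41j,(-0.07+0.39j),(-0.07-0.39j),(0.59+0j)]]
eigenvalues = [(-0.08+1j), (-0.08-1j), (0.52+0.85j), (0.52-0.85j), (1+0j)]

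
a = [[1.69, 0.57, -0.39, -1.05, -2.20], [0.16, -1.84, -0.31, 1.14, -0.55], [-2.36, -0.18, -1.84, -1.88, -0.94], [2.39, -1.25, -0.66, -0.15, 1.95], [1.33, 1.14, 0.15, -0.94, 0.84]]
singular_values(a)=[4.43, 3.28, 2.63, 2.6, 0.0]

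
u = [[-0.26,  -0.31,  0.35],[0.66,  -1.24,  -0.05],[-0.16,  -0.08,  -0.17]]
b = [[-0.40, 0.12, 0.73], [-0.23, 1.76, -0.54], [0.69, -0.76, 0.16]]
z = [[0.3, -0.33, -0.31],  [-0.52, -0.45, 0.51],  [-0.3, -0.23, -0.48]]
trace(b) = 1.52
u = z @ b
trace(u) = -1.67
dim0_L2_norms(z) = [0.67, 0.6, 0.77]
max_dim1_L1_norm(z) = 1.48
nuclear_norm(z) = 1.96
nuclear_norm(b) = 3.37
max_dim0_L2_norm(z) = 0.77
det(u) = -0.18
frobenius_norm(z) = 1.18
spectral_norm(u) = 1.41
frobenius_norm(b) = 2.29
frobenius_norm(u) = 1.52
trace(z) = -0.63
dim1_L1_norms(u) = [0.92, 1.95, 0.41]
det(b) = -0.75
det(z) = 0.24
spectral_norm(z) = 0.89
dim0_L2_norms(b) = [0.83, 1.92, 0.92]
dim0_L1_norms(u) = [1.08, 1.63, 0.57]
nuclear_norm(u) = 2.17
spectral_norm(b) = 2.06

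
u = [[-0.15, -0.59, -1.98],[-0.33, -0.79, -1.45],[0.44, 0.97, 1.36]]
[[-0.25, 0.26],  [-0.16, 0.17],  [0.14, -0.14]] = u @ [[0.07, -0.07], [-0.1, 0.11], [0.15, -0.16]]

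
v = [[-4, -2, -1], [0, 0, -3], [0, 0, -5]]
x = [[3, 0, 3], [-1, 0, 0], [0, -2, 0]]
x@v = [[-12, -6, -18], [4, 2, 1], [0, 0, 6]]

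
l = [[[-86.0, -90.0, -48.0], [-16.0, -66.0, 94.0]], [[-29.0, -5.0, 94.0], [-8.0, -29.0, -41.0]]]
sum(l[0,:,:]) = -212.0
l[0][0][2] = -48.0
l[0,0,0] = -86.0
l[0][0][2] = -48.0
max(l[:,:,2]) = 94.0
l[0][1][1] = -66.0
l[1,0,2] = 94.0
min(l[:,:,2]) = -48.0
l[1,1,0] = -8.0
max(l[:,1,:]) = 94.0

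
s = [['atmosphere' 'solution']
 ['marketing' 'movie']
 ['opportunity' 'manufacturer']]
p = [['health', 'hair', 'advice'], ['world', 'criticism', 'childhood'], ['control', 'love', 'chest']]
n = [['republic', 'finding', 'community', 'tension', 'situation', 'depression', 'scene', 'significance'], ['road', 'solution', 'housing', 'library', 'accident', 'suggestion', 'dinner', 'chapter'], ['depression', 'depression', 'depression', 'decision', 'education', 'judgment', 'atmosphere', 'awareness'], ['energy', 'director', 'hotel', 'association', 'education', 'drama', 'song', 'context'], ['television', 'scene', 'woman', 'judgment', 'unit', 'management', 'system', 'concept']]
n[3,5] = 'drama'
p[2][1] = 'love'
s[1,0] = 'marketing'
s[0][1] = 'solution'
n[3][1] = 'director'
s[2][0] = 'opportunity'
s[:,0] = ['atmosphere', 'marketing', 'opportunity']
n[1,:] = ['road', 'solution', 'housing', 'library', 'accident', 'suggestion', 'dinner', 'chapter']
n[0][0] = 'republic'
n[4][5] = 'management'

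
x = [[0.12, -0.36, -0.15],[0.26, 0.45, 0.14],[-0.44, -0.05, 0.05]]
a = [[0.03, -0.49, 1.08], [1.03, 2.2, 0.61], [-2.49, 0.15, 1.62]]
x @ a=[[0.01, -0.87, -0.33], [0.12, 0.88, 0.78], [-0.19, 0.11, -0.42]]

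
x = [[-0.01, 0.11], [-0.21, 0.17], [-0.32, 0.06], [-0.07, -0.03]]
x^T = [[-0.01, -0.21, -0.32, -0.07], [0.11, 0.17, 0.06, -0.03]]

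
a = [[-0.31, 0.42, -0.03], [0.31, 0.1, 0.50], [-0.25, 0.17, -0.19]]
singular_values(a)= [0.72, 0.49, 0.01]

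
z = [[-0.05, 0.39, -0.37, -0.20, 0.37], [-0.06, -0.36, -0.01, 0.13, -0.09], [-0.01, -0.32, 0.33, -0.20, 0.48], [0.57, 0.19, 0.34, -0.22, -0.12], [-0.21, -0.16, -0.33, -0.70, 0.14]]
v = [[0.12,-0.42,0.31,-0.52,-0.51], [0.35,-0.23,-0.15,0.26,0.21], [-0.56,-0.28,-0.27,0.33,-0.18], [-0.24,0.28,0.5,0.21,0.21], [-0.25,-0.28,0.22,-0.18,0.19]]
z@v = [[0.29, -0.12, 0.01, -0.1, 0.20], [-0.14, 0.17, 0.08, -0.02, -0.03], [-0.37, -0.20, -0.04, -0.10, -0.07], [0.03, -0.41, -0.08, -0.16, -0.38], [0.24, -0.02, -0.27, -0.21, 0.01]]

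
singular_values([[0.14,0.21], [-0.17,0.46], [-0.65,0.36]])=[0.85, 0.38]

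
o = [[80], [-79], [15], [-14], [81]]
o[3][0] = -14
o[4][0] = 81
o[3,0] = -14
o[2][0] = 15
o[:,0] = [80, -79, 15, -14, 81]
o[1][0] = -79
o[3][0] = -14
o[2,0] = 15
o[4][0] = 81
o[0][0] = 80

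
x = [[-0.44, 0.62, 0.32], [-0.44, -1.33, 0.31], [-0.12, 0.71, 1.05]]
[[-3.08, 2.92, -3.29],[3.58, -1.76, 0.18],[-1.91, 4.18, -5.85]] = x @[[2.78, -1.7, 1.99], [-3.42, 2.39, -1.76], [0.81, 2.17, -4.15]]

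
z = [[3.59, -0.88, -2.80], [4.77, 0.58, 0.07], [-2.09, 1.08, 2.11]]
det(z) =-4.711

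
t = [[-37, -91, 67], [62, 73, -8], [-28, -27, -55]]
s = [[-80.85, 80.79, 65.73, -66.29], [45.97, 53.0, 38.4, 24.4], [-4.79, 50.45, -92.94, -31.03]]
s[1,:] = [45.97, 53.0, 38.4, 24.4]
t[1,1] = 73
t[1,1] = 73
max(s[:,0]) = 45.97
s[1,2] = 38.4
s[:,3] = [-66.29, 24.4, -31.03]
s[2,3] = -31.03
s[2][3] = -31.03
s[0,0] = -80.85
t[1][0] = 62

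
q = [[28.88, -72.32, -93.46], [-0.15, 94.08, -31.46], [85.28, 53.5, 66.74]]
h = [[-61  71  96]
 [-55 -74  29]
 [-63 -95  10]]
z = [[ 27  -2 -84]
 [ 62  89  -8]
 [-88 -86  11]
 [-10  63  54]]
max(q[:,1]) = 94.08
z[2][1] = -86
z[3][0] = -10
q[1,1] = 94.08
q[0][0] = 28.88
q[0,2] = -93.46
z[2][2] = 11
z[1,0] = 62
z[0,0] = 27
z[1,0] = 62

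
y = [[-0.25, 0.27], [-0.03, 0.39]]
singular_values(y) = [0.51, 0.18]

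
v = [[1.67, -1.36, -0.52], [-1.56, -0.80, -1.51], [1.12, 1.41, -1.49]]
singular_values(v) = [2.58, 2.19, 2.07]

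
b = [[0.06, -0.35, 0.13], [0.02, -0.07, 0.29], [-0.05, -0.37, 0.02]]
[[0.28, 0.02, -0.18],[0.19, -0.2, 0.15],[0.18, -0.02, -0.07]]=b @ [[0.5, 1.23, -1.78], [-0.53, -0.16, 0.48], [0.50, -0.83, 0.74]]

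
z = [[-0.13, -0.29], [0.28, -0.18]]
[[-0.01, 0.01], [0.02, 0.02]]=z@ [[0.07, 0.02], [0.02, -0.06]]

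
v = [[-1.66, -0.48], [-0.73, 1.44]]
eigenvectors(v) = [[-0.98,  0.15], [-0.22,  -0.99]]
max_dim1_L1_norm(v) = 2.17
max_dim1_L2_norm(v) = 1.73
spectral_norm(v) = 1.83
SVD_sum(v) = [[-1.46, 0.35],  [-1.02, 0.25]] + [[-0.20, -0.83], [0.29, 1.19]]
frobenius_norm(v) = 2.36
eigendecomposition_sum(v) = [[-1.71, -0.26], [-0.39, -0.06]] + [[0.05, -0.22], [-0.34, 1.5]]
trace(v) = -0.22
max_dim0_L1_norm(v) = 2.39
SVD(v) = [[-0.82, -0.57], [-0.57, 0.82]] @ diag([1.8303967759536295, 1.4973802598466956]) @ [[0.97,-0.24], [0.24,0.97]]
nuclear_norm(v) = 3.33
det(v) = -2.74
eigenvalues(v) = [-1.77, 1.55]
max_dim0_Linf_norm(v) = 1.66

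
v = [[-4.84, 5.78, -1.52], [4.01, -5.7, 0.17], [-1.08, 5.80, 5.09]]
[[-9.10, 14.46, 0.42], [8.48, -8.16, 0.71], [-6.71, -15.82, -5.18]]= v@[[0.36, -0.78, 0.83], [-1.23, 0.76, 0.42], [0.16, -4.14, -1.32]]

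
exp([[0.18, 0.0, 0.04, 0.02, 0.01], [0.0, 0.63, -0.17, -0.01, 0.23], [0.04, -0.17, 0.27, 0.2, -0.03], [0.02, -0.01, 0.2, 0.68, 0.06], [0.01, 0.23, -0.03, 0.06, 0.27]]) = [[1.2,-0.0,0.05,0.04,0.01], [-0.00,1.95,-0.28,-0.04,0.37], [0.05,-0.28,1.36,0.33,-0.06], [0.04,-0.04,0.33,2.01,0.09], [0.01,0.37,-0.06,0.09,1.35]]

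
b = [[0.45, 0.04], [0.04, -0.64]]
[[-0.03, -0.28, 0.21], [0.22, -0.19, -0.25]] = b @ [[-0.03, -0.64, 0.42], [-0.35, 0.26, 0.41]]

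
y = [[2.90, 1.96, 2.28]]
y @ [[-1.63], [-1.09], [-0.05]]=[[-6.98]]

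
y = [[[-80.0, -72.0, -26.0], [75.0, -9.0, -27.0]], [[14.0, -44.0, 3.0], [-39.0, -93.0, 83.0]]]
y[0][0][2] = -26.0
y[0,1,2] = -27.0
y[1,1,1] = -93.0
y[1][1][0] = -39.0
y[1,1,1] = -93.0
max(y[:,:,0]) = 75.0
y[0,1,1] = -9.0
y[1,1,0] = -39.0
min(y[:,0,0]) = -80.0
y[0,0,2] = -26.0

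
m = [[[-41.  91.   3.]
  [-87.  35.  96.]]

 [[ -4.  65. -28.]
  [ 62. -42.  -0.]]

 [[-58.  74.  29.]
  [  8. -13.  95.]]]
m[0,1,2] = 96.0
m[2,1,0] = 8.0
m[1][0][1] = 65.0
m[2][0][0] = -58.0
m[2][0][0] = -58.0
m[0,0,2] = 3.0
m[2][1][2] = 95.0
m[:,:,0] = [[-41.0, -87.0], [-4.0, 62.0], [-58.0, 8.0]]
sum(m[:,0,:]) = 131.0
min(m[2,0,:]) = -58.0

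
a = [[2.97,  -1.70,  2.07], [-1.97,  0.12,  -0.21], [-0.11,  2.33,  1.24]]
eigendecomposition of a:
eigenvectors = [[0.53+0.00j,0.68+0.00j,(0.68-0j)],[0.64+0.00j,-0.42+0.12j,(-0.42-0.12j)],[(-0.56+0j),-0.39+0.43j,(-0.39-0.43j)]]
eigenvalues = [(-1.31+0j), (2.82+1j), (2.82-1j)]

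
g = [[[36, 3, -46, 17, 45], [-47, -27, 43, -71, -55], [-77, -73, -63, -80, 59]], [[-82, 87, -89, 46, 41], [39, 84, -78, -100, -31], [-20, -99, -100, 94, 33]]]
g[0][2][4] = 59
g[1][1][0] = 39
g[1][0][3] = 46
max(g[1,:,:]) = 94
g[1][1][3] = -100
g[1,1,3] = -100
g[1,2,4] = 33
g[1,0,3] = 46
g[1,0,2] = -89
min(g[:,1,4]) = -55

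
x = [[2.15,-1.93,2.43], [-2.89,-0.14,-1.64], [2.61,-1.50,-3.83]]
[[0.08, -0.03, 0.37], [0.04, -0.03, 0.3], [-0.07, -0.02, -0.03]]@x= [[1.22, -0.71, -1.17],[0.96, -0.52, -1.0],[-0.17, 0.18, -0.02]]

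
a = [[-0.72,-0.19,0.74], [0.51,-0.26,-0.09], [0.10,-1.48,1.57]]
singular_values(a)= [2.27, 0.98, 0.0]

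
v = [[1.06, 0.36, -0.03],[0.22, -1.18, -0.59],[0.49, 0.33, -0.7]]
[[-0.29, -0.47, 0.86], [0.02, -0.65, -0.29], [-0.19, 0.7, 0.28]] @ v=[[0.01,0.73,-0.32], [-0.26,0.68,0.59], [0.09,-0.80,-0.6]]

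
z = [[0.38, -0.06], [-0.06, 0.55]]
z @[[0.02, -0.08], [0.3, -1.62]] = [[-0.01,0.07],[0.16,-0.89]]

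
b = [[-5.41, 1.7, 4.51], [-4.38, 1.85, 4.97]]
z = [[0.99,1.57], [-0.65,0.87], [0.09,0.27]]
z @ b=[[-12.23, 4.59, 12.27], [-0.29, 0.50, 1.39], [-1.67, 0.65, 1.75]]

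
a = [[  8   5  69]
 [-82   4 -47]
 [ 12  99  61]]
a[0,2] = 69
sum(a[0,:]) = 82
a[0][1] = 5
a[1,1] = 4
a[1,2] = -47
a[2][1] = 99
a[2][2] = 61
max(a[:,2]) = 69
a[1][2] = -47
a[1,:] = [-82, 4, -47]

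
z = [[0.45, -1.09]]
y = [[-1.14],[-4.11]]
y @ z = [[-0.51, 1.24], [-1.85, 4.48]]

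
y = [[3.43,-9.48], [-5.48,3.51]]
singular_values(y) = [11.49, 3.47]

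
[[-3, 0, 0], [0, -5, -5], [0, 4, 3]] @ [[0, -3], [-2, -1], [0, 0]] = [[0, 9], [10, 5], [-8, -4]]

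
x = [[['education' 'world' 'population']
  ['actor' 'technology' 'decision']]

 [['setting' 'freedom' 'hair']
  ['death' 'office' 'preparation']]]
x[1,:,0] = ['setting', 'death']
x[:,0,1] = ['world', 'freedom']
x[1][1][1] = 'office'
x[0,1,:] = ['actor', 'technology', 'decision']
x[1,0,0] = 'setting'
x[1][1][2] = 'preparation'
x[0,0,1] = 'world'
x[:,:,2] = [['population', 'decision'], ['hair', 'preparation']]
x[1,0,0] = 'setting'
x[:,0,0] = ['education', 'setting']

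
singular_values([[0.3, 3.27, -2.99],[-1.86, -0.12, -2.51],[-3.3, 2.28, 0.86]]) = [5.09, 3.76, 2.5]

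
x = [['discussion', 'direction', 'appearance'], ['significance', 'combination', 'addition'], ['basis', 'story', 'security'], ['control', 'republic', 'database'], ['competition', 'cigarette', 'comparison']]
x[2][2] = 'security'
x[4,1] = 'cigarette'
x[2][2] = 'security'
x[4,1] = 'cigarette'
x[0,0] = 'discussion'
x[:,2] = ['appearance', 'addition', 'security', 'database', 'comparison']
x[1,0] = 'significance'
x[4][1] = 'cigarette'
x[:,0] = ['discussion', 'significance', 'basis', 'control', 'competition']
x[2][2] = 'security'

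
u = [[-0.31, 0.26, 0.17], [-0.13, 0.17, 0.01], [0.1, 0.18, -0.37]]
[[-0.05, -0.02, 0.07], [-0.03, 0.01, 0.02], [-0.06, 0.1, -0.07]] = u@[[0.19, 0.03, -0.25], [-0.07, 0.10, -0.07], [0.18, -0.20, 0.09]]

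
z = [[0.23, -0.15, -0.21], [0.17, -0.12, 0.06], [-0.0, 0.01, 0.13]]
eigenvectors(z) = [[-0.46+0.00j, 0.84+0.00j, (0.84-0j)], [-0.89+0.00j, (0.52-0.13j), (0.52+0.13j)], [(0.05+0j), -0.01-0.11j, -0.01+0.11j]]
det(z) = -0.00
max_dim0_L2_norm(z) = 0.29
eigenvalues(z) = [(-0.04+0j), (0.14+0.05j), (0.14-0.05j)]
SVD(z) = [[-0.9, 0.24, 0.37], [-0.40, -0.79, -0.46], [0.18, -0.56, 0.81]] @ diag([0.3806896598543741, 0.19588086169099744, 0.010299072926885125]) @ [[-0.72, 0.48, 0.5], [-0.41, 0.28, -0.87], [0.56, 0.83, 0.0]]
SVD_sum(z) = [[0.25, -0.17, -0.17], [0.11, -0.07, -0.07], [-0.05, 0.03, 0.03]] + [[-0.02, 0.01, -0.04],  [0.06, -0.04, 0.13],  [0.05, -0.03, 0.1]] + [[0.00,  0.0,  0.0],  [-0.00,  -0.00,  -0.00],  [0.00,  0.01,  0.0]]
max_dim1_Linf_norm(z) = 0.23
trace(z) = 0.24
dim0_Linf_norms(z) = [0.23, 0.15, 0.21]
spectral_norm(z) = 0.38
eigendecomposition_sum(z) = [[(0.02-0j), -0.02+0.00j, (0.03-0j)], [(0.03-0j), -0.05+0.00j, 0.06-0.00j], [(-0+0j), -0j, (-0+0j)]] + [[0.11+0.02j, -0.06+0.02j, -0.12+0.51j], [(0.07-0.01j), (-0.04+0.02j), 0.34j], [-0.01j, 0.01j, 0.07+0.01j]] + [[0.11-0.02j, -0.06-0.02j, (-0.12-0.51j)], [0.07+0.01j, -0.04-0.02j, 0.00-0.34j], [0.00+0.01j, 0.00-0.01j, (0.07-0.01j)]]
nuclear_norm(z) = 0.59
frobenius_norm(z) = 0.43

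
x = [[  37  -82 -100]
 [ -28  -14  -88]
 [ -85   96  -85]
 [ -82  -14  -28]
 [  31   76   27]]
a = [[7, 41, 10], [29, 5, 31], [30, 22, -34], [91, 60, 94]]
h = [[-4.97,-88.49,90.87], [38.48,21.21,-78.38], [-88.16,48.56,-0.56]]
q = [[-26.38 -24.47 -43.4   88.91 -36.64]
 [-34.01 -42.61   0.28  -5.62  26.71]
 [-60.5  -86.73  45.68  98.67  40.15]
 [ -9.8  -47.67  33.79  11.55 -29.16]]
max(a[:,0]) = 91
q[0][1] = -24.47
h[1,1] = 21.21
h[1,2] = -78.38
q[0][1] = -24.47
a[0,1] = 41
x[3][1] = -14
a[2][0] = 30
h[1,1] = 21.21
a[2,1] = 22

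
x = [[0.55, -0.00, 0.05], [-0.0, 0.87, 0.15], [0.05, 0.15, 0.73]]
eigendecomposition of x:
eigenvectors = [[-0.92,  -0.38,  0.07], [-0.15,  0.52,  0.84], [0.35,  -0.76,  0.54]]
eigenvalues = [0.53, 0.65, 0.97]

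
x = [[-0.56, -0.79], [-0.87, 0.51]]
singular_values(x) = [1.03, 0.94]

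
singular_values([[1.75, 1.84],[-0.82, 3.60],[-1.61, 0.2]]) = [4.05, 2.52]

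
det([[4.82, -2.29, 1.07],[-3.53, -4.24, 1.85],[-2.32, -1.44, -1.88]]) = 71.201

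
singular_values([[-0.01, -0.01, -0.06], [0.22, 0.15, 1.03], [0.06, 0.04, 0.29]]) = [1.11, 0.0, 0.0]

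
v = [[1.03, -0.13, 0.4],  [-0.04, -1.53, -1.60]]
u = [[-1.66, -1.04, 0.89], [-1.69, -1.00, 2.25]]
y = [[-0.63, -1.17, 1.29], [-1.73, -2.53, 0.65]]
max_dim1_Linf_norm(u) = 2.25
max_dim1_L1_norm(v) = 3.17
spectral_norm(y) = 3.53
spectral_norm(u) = 3.61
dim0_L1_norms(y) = [2.36, 3.7, 1.94]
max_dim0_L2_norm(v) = 1.65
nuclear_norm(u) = 4.34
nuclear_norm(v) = 3.31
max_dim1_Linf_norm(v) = 1.6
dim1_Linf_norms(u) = [1.66, 2.25]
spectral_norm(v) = 2.23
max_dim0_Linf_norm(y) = 2.53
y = u + v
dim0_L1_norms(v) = [1.07, 1.66, 2.0]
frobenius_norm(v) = 2.48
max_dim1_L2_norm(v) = 2.21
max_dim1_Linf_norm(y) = 2.53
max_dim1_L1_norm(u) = 4.94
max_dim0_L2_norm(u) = 2.42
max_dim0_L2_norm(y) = 2.79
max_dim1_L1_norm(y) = 4.91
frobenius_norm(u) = 3.68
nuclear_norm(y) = 4.42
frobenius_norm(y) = 3.64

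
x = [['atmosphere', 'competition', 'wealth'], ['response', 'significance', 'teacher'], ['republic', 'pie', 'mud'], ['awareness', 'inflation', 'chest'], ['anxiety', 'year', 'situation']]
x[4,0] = 'anxiety'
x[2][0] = 'republic'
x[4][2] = 'situation'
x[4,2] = 'situation'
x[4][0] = 'anxiety'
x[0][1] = 'competition'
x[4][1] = 'year'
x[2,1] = 'pie'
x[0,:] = ['atmosphere', 'competition', 'wealth']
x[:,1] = ['competition', 'significance', 'pie', 'inflation', 'year']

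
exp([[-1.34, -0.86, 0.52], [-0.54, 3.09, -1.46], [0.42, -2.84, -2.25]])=[[1.35, -9.07, 2.28], [-5.28, 43.18, -10.68], [2.53, -20.53, 5.14]]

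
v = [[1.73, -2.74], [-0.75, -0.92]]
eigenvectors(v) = [[0.97, 0.64], [-0.22, 0.77]]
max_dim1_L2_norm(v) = 3.24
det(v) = -3.65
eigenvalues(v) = [2.36, -1.55]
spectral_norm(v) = 3.27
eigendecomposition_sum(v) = [[1.98, -1.65], [-0.45, 0.38]] + [[-0.25, -1.09], [-0.3, -1.3]]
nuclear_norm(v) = 4.38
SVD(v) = [[0.99, 0.13], [0.13, -0.99]] @ diag([3.265305758614583, 1.1167713744354508]) @ [[0.50, -0.87], [0.87, 0.5]]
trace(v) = 0.81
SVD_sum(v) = [[1.6, -2.81], [0.21, -0.37]] + [[0.13, 0.07],  [-0.96, -0.55]]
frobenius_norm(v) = 3.45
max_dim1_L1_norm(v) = 4.47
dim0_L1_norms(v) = [2.48, 3.66]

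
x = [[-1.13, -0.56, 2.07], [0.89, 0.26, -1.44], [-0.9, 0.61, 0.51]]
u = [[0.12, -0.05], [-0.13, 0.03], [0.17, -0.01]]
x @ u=[[0.29, 0.02], [-0.17, -0.02], [-0.1, 0.06]]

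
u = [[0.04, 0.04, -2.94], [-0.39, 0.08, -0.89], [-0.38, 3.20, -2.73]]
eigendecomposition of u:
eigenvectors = [[(-0.95+0j),(0.76+0j),(0.76-0j)], [(0.18+0j),0.34+0.07j,0.34-0.07j], [0.26+0.00j,(0.46-0.3j),(0.46+0.3j)]]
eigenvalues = [(0.84+0j), (-1.73+1.16j), (-1.73-1.16j)]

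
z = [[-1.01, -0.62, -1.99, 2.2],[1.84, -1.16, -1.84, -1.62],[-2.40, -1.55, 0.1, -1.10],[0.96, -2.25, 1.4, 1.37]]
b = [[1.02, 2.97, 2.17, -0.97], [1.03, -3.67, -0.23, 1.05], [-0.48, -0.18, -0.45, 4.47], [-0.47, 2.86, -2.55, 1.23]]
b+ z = [[0.01, 2.35, 0.18, 1.23], [2.87, -4.83, -2.07, -0.57], [-2.88, -1.73, -0.35, 3.37], [0.49, 0.61, -1.15, 2.60]]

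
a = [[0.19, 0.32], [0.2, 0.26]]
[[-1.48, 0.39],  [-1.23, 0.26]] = a @ [[-0.54,-1.08], [-4.30,1.85]]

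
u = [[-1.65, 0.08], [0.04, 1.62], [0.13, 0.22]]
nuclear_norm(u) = 3.29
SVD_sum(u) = [[-1.37, 0.66], [-0.6, 0.29], [0.02, -0.01]] + [[-0.28, -0.58], [0.64, 1.33], [0.11, 0.23]]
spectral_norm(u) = 1.66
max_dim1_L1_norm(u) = 1.73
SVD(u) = [[-0.92, 0.39],[-0.40, -0.91],[0.01, -0.16]] @ diag([1.6611877122951375, 1.6311515516712867]) @ [[0.9, -0.43], [-0.43, -0.90]]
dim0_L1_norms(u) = [1.82, 1.92]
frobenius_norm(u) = 2.33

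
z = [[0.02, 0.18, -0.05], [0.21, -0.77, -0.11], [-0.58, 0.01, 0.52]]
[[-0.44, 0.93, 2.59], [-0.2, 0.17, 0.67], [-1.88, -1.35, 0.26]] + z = [[-0.42, 1.11, 2.54], [0.01, -0.6, 0.56], [-2.46, -1.34, 0.78]]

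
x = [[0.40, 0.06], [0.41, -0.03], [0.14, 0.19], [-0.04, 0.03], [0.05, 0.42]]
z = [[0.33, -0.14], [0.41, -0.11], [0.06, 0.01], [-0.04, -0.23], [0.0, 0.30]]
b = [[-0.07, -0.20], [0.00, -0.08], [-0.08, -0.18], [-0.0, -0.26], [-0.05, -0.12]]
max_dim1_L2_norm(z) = 0.42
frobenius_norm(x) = 0.75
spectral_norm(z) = 0.57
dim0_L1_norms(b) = [0.2, 0.84]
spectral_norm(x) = 0.61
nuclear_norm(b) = 0.49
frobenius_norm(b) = 0.42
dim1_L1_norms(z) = [0.47, 0.52, 0.07, 0.27, 0.3]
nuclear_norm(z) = 0.93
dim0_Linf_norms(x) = [0.41, 0.42]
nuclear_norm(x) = 1.05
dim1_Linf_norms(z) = [0.33, 0.41, 0.06, 0.23, 0.3]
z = b + x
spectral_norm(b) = 0.41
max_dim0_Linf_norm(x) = 0.42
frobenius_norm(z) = 0.68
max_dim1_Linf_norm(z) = 0.41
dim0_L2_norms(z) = [0.53, 0.42]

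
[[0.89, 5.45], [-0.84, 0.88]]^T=[[0.89, -0.84], [5.45, 0.88]]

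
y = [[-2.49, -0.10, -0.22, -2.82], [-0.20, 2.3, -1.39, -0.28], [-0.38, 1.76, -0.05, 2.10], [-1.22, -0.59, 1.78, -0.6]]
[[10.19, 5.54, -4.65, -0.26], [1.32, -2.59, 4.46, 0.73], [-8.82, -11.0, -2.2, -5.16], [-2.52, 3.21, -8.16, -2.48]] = y @ [[-0.51,2.75,3.2,2.47], [-1.83,-0.17,0.56,0.05], [-3.33,2.1,-2.54,-0.38], [-2.84,-4.55,-1.00,-2.06]]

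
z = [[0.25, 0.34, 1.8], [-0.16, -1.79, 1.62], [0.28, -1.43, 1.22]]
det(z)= 1.568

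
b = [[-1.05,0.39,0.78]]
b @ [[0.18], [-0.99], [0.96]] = [[0.17]]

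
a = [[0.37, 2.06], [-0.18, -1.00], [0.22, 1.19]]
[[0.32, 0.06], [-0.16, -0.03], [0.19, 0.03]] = a @[[0.09, -0.01],  [0.14, 0.03]]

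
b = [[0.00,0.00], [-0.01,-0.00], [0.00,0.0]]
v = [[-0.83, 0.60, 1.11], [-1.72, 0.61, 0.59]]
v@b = [[-0.01, 0.00], [-0.01, 0.00]]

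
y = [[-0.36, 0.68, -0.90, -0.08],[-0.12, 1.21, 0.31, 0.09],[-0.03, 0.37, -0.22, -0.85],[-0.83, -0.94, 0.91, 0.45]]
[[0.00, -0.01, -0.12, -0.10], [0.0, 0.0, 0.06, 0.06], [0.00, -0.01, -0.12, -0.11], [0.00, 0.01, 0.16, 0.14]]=y @ [[0.00, -0.00, -0.00, -0.0], [-0.0, 0.00, 0.01, 0.01], [-0.0, 0.01, 0.13, 0.11], [-0.00, 0.01, 0.11, 0.1]]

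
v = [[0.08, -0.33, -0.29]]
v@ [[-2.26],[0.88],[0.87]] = [[-0.72]]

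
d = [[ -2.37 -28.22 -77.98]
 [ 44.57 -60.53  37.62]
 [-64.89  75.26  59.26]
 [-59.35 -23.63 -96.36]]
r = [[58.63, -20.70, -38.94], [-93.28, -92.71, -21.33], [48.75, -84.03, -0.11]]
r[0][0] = 58.63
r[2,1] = -84.03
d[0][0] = -2.37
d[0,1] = -28.22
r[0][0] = 58.63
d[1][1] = -60.53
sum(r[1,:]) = -207.32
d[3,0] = -59.35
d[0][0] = -2.37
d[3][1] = -23.63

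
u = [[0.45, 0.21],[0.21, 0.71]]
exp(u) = [[1.61, 0.38], [0.38, 2.08]]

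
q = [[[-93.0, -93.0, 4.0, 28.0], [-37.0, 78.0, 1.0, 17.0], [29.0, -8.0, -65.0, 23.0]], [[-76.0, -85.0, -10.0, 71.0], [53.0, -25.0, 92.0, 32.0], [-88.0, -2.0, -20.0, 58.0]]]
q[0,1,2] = 1.0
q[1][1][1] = -25.0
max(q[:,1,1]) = 78.0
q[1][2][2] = -20.0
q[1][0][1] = -85.0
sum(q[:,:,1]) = -135.0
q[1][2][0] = -88.0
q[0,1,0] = -37.0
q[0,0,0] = -93.0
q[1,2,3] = 58.0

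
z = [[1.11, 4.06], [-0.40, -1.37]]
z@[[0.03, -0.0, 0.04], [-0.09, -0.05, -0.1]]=[[-0.33, -0.20, -0.36], [0.11, 0.07, 0.12]]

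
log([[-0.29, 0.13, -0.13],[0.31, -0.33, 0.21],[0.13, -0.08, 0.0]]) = [[-1.40+3.14j, (-0.56-0j), (0.65-0j)], [(-1.38-0j), -1.28+3.14j, -0.97+0.00j], [(-0.7-0j), (0.34+0j), -2.93+3.14j]]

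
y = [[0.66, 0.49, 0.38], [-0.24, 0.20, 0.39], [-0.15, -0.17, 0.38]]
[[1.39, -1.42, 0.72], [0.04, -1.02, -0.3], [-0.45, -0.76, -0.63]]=y @[[1.0, -0.24, 0.77], [1.57, -0.71, 1.1], [-0.1, -2.41, -0.86]]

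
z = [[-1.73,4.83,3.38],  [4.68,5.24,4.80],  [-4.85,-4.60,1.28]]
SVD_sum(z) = [[2.1, 3.22, 1.71], [4.14, 6.35, 3.37], [-2.70, -4.15, -2.2]] + [[-3.13, 0.6, 2.71], [-0.27, 0.05, 0.23], [-2.84, 0.55, 2.46]] + [[-0.7, 1.01, -1.04],[0.81, -1.16, 1.20],[0.7, -1.0, 1.03]]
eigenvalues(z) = [(-3.92+0j), (4.35+5.14j), (4.35-5.14j)]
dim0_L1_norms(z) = [11.26, 14.67, 9.46]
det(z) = -178.04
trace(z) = 4.79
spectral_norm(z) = 10.77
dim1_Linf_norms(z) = [4.83, 5.24, 4.85]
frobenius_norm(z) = 12.51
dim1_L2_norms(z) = [6.14, 8.51, 6.81]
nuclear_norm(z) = 19.35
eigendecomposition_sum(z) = [[(-2.88-0j), 1.68-0.00j, (0.32-0j)], [(1.97+0j), (-1.15+0j), (-0.22+0j)], [-0.95-0.00j, (0.55-0j), 0.11-0.00j]] + [[0.57+0.69j, 1.58+0.56j, (1.53-0.93j)], [(1.36+1.07j), (3.19+0.42j), (2.51-2.37j)], [-1.95+0.59j, -2.58+2.80j, 0.59+4.04j]] + [[0.57-0.69j,1.58-0.56j,(1.53+0.93j)],[1.36-1.07j,3.19-0.42j,(2.51+2.37j)],[-1.95-0.59j,(-2.58-2.8j),(0.59-4.04j)]]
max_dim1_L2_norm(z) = 8.51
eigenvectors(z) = [[-0.80+0.00j, 0.12+0.29j, 0.12-0.29j], [0.54+0.00j, (0.35+0.5j), 0.35-0.50j], [(-0.26+0j), -0.72+0.00j, -0.72-0.00j]]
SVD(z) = [[0.39, -0.74, -0.55], [0.77, -0.06, 0.63], [-0.5, -0.67, 0.54]] @ diag([10.766702552668802, 5.656824919335264, 2.9232769239917555]) @ [[0.50, 0.77, 0.41], [0.75, -0.14, -0.65], [0.44, -0.63, 0.64]]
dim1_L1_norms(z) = [9.94, 14.72, 10.73]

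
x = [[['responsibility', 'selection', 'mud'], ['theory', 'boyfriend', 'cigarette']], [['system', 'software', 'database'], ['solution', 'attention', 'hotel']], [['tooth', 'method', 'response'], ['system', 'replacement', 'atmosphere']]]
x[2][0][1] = 'method'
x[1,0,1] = 'software'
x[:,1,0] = ['theory', 'solution', 'system']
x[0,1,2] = 'cigarette'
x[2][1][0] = 'system'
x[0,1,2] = 'cigarette'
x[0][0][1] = 'selection'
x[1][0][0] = 'system'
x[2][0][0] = 'tooth'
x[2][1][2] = 'atmosphere'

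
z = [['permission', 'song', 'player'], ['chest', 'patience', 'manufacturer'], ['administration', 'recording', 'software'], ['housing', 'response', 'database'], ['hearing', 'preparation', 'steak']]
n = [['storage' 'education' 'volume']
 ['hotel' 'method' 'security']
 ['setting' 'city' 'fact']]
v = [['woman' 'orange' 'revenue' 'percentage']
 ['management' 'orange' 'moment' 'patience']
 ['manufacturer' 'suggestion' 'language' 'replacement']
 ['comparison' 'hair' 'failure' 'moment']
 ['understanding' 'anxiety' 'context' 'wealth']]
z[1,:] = ['chest', 'patience', 'manufacturer']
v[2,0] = 'manufacturer'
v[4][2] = 'context'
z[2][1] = 'recording'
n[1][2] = 'security'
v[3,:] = ['comparison', 'hair', 'failure', 'moment']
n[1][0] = 'hotel'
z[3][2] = 'database'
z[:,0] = ['permission', 'chest', 'administration', 'housing', 'hearing']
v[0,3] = 'percentage'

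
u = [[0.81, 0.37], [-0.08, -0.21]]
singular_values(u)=[0.91, 0.16]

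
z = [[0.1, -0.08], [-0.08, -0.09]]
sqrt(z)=[[(0.32+0.04j), (-0.12+0.11j)], [(-0.12+0.11j), 0.04+0.30j]]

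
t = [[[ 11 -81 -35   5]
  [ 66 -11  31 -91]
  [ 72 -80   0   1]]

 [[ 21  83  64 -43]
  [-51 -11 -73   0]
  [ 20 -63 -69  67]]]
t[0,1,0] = 66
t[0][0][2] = -35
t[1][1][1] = -11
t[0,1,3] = -91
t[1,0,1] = 83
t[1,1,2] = -73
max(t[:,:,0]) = 72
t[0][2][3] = 1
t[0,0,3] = 5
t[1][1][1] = -11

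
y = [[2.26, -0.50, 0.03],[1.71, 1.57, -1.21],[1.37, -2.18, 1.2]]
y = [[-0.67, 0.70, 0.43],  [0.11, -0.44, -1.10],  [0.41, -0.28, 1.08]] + [[2.93,-1.20,-0.40], [1.60,2.01,-0.11], [0.96,-1.90,0.12]]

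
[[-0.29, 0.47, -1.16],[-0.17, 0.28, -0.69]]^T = [[-0.29, -0.17],[0.47, 0.28],[-1.16, -0.69]]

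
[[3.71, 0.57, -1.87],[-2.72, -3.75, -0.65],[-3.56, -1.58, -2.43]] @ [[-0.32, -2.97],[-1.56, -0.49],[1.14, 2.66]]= [[-4.21, -16.27],[5.98, 8.19],[0.83, 4.88]]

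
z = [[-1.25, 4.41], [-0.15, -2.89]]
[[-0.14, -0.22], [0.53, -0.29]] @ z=[[0.21, 0.02], [-0.62, 3.18]]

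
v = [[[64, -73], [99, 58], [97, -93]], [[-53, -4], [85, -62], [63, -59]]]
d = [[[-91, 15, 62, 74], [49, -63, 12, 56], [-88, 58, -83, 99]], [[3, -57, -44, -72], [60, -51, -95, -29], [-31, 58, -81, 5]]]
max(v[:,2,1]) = -59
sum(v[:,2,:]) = 8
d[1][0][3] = -72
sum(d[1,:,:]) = -334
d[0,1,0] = 49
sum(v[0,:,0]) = 260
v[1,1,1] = -62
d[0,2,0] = -88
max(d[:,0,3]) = 74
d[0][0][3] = 74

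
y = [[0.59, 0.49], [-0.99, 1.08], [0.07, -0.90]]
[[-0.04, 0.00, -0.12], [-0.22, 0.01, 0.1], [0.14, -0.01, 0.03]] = y@ [[0.06, 0.0, -0.16], [-0.15, 0.01, -0.05]]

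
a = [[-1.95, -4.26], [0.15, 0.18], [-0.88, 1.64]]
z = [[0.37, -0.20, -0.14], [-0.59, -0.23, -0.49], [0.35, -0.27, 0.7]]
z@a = [[-0.63,-1.84],[1.55,1.67],[-1.34,-0.39]]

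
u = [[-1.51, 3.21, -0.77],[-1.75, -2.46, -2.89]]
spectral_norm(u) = 4.36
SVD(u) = [[-0.46, 0.89], [0.89, 0.46]] @ diag([4.362661126119065, 3.4074166018626975]) @ [[-0.2, -0.84, -0.51], [-0.63, 0.51, -0.59]]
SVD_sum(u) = [[0.40, 1.68, 1.02], [-0.76, -3.25, -1.97]] + [[-1.91, 1.53, -1.79], [-0.99, 0.79, -0.92]]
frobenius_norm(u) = 5.54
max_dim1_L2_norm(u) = 4.18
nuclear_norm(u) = 7.77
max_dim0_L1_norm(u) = 5.67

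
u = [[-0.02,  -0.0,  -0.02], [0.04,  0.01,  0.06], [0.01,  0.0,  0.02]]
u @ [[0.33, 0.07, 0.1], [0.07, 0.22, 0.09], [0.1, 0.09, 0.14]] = [[-0.01,-0.00,-0.0], [0.02,0.01,0.01], [0.01,0.00,0.0]]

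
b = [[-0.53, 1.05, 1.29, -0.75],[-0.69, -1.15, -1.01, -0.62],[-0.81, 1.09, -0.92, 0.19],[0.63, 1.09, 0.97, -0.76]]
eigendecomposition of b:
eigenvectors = [[(-0.59+0j), (-0.59-0j), 0.59+0.00j, (0.59-0j)], [(0.17-0.47j), 0.17+0.47j, (0.35-0.17j), (0.35+0.17j)], [-0.24-0.32j, -0.24+0.32j, (-0.51+0.13j), (-0.51-0.13j)], [(-0.43+0.25j), -0.43-0.25j, -0.16-0.44j, (-0.16+0.44j)]]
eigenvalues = [(-0.85+1.85j), (-0.85-1.85j), (-0.83+0.55j), (-0.83-0.55j)]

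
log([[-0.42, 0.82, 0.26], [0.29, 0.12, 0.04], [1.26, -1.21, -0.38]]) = [[(-0.29+1.74j),-0.59-1.71j,(-0.14-0.54j)],[3.01-0.30j,-4.03+0.29j,(1.81+0.09j)],[-10.79-3.58j,(11.21+3.52j),-6.10+1.11j]]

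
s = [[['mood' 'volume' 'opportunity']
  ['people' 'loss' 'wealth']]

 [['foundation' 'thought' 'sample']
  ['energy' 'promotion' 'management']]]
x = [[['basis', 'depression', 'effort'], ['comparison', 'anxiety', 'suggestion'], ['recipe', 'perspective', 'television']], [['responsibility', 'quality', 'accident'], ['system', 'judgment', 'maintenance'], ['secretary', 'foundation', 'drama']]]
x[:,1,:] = [['comparison', 'anxiety', 'suggestion'], ['system', 'judgment', 'maintenance']]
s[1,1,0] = 'energy'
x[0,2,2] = 'television'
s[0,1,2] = 'wealth'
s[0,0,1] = 'volume'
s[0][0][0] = 'mood'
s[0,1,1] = 'loss'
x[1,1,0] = 'system'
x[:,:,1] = [['depression', 'anxiety', 'perspective'], ['quality', 'judgment', 'foundation']]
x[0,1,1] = 'anxiety'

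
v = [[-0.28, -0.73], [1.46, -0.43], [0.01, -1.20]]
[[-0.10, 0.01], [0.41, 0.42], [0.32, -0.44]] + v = [[-0.38, -0.72], [1.87, -0.01], [0.33, -1.64]]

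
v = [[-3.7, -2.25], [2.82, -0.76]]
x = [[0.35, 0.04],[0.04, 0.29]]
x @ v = [[-1.18, -0.82],  [0.67, -0.31]]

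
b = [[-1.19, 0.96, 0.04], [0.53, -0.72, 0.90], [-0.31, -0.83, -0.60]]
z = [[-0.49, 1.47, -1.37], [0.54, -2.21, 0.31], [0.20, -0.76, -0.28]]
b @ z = [[1.11, -3.9, 1.92], [-0.47, 1.69, -1.20], [-0.42, 1.83, 0.34]]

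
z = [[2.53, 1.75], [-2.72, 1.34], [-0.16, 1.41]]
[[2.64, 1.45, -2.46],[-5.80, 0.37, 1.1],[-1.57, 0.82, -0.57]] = z@[[1.68,0.16,-0.64], [-0.92,0.60,-0.48]]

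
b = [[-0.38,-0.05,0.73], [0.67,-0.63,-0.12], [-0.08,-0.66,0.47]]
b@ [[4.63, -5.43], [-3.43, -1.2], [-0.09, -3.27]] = [[-1.65, -0.26], [5.27, -2.49], [1.85, -0.31]]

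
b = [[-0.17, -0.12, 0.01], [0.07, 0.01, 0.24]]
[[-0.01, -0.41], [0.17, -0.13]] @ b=[[-0.03, -0.00, -0.10], [-0.04, -0.02, -0.03]]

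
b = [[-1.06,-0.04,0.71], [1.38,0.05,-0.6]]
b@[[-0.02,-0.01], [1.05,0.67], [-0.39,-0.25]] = [[-0.3, -0.19], [0.26, 0.17]]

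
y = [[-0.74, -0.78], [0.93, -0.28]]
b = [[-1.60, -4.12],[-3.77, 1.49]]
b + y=[[-2.34, -4.9],[-2.84, 1.21]]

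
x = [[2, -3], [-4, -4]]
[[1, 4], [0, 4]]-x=[[-1, 7], [4, 8]]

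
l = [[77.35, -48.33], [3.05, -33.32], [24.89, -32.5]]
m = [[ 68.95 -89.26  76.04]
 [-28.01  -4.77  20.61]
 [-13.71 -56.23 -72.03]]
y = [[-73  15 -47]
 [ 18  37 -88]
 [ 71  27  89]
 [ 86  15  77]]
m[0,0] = 68.95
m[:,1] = [-89.26, -4.77, -56.23]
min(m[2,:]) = -72.03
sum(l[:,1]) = -114.15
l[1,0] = 3.05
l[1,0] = 3.05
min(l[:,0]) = 3.05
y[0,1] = 15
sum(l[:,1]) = -114.15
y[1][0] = 18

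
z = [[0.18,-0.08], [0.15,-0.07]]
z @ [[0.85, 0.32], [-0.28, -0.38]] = [[0.18, 0.09], [0.15, 0.07]]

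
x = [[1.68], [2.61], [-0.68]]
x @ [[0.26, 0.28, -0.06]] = [[0.44,  0.47,  -0.1], [0.68,  0.73,  -0.16], [-0.18,  -0.19,  0.04]]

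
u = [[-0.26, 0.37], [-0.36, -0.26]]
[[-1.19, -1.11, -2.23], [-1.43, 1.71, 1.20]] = u@ [[4.17,-1.71,0.68], [-0.29,-4.20,-5.55]]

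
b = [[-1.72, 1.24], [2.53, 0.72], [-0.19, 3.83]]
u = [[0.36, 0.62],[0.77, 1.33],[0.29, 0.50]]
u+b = [[-1.36, 1.86], [3.3, 2.05], [0.10, 4.33]]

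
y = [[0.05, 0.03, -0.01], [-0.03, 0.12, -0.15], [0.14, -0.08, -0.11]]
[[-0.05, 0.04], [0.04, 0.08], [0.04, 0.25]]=y@[[-0.72,0.81], [-0.78,-0.34], [-0.72,-0.99]]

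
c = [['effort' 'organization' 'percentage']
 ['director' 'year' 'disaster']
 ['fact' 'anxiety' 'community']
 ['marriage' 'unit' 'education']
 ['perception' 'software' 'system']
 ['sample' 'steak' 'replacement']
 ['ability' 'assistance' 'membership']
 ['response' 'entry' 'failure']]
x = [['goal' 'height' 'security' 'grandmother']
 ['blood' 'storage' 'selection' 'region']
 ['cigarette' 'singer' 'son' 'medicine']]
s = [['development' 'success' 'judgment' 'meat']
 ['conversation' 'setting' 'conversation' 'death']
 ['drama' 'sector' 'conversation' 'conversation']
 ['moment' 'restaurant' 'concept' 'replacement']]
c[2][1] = 'anxiety'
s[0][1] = 'success'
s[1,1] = 'setting'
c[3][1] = 'unit'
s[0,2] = 'judgment'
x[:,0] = ['goal', 'blood', 'cigarette']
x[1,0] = 'blood'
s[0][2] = 'judgment'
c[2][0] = 'fact'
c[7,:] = ['response', 'entry', 'failure']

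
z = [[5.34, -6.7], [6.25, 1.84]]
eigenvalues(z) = [(3.59+6.23j), (3.59-6.23j)]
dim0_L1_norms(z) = [11.59, 8.54]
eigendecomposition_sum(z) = [[2.67+2.61j,-3.35+1.93j], [(3.12-1.8j),0.92+3.62j]] + [[2.67-2.61j, (-3.35-1.93j)],[3.12+1.80j, (0.92-3.62j)]]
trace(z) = 7.18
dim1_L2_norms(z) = [8.57, 6.52]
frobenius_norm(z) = 10.76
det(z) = 51.70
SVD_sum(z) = [[6.77,-4.59], [3.42,-2.32]] + [[-1.43, -2.11], [2.83, 4.16]]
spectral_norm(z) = 9.17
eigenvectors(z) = [[(0.72+0j), 0.72-0.00j], [0.19-0.67j, (0.19+0.67j)]]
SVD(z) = [[-0.89, -0.45],  [-0.45, 0.89]] @ diag([9.168034176499232, 5.639224178780453]) @ [[-0.83, 0.56], [0.56, 0.83]]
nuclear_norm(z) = 14.81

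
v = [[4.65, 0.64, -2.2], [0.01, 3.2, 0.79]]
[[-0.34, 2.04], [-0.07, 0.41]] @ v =[[-1.56,6.31,2.36],[-0.32,1.27,0.48]]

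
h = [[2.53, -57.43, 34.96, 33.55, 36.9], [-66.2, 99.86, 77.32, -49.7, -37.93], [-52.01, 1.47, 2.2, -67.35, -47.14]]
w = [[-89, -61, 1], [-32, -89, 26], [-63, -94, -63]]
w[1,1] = -89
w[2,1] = -94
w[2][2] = -63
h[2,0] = -52.01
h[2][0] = -52.01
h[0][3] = 33.55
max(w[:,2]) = 26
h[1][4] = -37.93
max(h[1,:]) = 99.86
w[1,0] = -32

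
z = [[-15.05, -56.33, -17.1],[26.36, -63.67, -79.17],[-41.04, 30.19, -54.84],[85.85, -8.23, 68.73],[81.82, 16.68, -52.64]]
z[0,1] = -56.33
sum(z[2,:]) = -65.69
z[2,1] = 30.19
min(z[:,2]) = -79.17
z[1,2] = -79.17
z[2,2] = -54.84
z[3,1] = -8.23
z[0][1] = -56.33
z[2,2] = -54.84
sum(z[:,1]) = -81.36000000000001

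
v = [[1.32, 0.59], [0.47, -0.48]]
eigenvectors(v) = [[0.97, -0.29], [0.24, 0.96]]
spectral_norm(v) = 1.47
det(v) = -0.91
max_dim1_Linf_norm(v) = 1.32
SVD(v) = [[-0.98, -0.19], [-0.19, 0.98]] @ diag([1.4687256524956502, 0.6201975150717929]) @ [[-0.94, -0.33], [0.33, -0.94]]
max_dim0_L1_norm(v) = 1.79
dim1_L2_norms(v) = [1.45, 0.67]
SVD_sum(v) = [[1.36,  0.48], [0.27,  0.09]] + [[-0.04, 0.11], [0.20, -0.57]]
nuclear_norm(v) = 2.09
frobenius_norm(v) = 1.59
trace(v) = 0.84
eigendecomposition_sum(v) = [[1.36, 0.41], [0.33, 0.10]] + [[-0.04, 0.18], [0.14, -0.58]]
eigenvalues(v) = [1.46, -0.62]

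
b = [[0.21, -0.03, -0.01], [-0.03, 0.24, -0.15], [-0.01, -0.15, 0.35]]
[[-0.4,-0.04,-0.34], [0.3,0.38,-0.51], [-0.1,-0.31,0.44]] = b @ [[-1.76, 0.02, -1.9],[1.11, 1.41, -2.2],[0.13, -0.27, 0.27]]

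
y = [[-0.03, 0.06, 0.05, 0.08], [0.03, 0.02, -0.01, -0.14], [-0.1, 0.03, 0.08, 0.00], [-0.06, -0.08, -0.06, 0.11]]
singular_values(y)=[0.21, 0.16, 0.09, 0.02]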